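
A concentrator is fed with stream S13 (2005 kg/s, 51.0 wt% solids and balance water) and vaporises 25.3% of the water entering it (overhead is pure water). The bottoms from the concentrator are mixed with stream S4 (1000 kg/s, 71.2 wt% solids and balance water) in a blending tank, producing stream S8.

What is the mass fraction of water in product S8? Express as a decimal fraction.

0.371

Vapour removed = 0.253×0.490×2005 = 248.56 kg/s; concentrate = 1756.4 kg/s.
water reaching the mixer = 733.89 (from concentrate) + 1000×0.288 = 1021.9 kg/s.
Product flow = 1756.4 + 1000 = 2756.4 kg/s; water fraction = 0.371.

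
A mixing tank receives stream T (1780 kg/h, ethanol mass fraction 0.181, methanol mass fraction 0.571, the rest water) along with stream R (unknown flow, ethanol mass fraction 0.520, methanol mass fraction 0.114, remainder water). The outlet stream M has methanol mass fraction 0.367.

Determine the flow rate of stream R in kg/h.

1435 kg/h

Let R be the unknown flow. Total out = 1780 + R.
methanol balance: 1016.4 + 0.114·R = 0.367·(1780 + R)
(0.114 − 0.367)·R = 0.367×1780 − 1016.4 = -363.12
R = -363.12 / -0.253 = 1435.3 kg/h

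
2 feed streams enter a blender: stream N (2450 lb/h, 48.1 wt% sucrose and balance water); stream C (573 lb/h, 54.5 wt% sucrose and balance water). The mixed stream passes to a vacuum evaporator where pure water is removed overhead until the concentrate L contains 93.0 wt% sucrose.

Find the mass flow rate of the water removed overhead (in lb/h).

sucrose entering = 2450×0.481 + 573×0.545 = 1490.7 lb/h.
All sucrose reports to L, so L = 1490.7/0.930 = 1602.9 lb/h.
Total feed = 3023 lb/h; overhead = 3023 − 1602.9 = 1420.1 lb/h.

1420 lb/h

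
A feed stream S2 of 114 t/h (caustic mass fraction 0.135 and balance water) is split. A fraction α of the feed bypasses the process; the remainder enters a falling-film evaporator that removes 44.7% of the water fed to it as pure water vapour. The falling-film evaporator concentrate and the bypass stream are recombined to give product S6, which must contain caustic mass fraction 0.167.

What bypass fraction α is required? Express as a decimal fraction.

0.504

All 114×0.135 = 15.39 t/h of caustic reaches S6, so S6 = 15.39/0.167 = 92.156 t/h and vapour = 21.844 t/h.
The evaporator receives (1−α)·114 of feed at 0.865 water and removes 0.447 of that water:
0.447×0.865×(1−α)×114 = 21.844
(1−α) = 21.844/44.079 = 0.4956;  α = 0.5044.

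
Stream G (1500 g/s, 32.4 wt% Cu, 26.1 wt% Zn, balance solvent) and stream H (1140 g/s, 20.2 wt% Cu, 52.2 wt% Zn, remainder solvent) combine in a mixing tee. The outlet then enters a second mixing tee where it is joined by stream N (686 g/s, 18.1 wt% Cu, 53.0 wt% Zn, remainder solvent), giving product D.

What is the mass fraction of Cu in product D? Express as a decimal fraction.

Overall, product flow = 3326 g/s.
Cu in = 1500×0.324 + 1140×0.202 + 686×0.181 = 840.45 g/s.
Cu fraction in D = 0.253.

0.253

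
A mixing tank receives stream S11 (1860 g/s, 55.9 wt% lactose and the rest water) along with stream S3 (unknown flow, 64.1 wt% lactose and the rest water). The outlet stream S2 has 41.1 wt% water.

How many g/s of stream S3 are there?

1073 g/s

Let S3 be the unknown flow. Total out = 1860 + S3.
water balance: 820.26 + 0.359·S3 = 0.411·(1860 + S3)
(0.359 − 0.411)·S3 = 0.411×1860 − 820.26 = -55.8
S3 = -55.8 / -0.052 = 1073.1 g/s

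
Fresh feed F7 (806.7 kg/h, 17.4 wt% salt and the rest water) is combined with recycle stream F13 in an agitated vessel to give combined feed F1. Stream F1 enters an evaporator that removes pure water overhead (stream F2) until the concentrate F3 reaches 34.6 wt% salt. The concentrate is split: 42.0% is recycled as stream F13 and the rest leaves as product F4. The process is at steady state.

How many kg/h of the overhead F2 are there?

Overall salt balance (none leaves overhead): salt in fresh feed = salt in product, i.e. 806.7×0.174 = (1−0.420)·F3·0.346.
F3 = 140.37/(0.346×0.580) = 699.45 kg/h.
Recycle F13 = 0.420×699.45 = 293.77 kg/h.
Combined feed F1 = 806.7 + 293.77 = 1100.5 kg/h.
Overhead F2 = F1 − F3 = 1100.5 − 699.45 = 401.02 kg/h.

401 kg/h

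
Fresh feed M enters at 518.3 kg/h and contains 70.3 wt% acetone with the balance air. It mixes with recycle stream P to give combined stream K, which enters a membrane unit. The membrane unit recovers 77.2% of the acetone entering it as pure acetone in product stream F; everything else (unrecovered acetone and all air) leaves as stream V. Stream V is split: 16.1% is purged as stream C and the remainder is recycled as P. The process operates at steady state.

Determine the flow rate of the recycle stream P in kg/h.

888.4 kg/h

air enters only via M and leaves only via the purge: 518.3×0.297 = 0.161×(air in V), and the membrane unit passes all air, so air in K = air in V = 956.12 kg/h.
acetone in K: m_A = 518.3×0.703 + (1−0.161)·(1−0.772)·m_A, so m_A = 364.36/0.8087 = 450.55 kg/h.
V = (1−0.772)×450.55 + 956.12 = 1058.8 kg/h.
Recycle P = (1−0.161)×1058.8 = 888.37 kg/h.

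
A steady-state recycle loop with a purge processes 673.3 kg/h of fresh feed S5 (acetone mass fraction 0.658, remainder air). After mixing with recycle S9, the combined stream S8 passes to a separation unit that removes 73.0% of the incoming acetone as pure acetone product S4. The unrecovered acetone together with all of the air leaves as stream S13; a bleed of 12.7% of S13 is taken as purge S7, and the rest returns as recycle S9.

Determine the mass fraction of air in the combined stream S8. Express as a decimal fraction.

air enters only via S5 and leaves only via the purge: 673.3×0.342 = 0.127×(air in S13), and the separation unit passes all air, so air in S8 = air in S13 = 1813.1 kg/h.
acetone in S8: m_A = 673.3×0.658 + (1−0.127)·(1−0.730)·m_A, so m_A = 443.03/0.7643 = 579.66 kg/h.
S8 = 579.66 + 1813.1 = 2392.8 kg/h.
air fraction in S8 = 1813.1/2392.8 = 0.758.

0.758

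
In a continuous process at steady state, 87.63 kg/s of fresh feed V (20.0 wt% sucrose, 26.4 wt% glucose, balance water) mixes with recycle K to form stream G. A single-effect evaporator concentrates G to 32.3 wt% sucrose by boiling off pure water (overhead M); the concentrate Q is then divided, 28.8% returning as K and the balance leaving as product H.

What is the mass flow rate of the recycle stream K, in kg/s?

Overall sucrose balance (none leaves overhead): sucrose in fresh feed = sucrose in product, i.e. 87.63×0.200 = (1−0.288)·Q·0.323.
Q = 17.526/(0.323×0.712) = 76.208 kg/s.
Recycle K = 0.288×76.208 = 21.948 kg/s.

21.95 kg/s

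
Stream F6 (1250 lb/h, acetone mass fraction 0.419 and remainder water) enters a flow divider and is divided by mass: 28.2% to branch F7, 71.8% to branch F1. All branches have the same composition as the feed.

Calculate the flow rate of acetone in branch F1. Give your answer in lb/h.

376.1 lb/h

Branch F1 total = 0.718×1250 = 897.5 lb/h.
acetone in F1 = 0.419×897.5 = 376.05 lb/h.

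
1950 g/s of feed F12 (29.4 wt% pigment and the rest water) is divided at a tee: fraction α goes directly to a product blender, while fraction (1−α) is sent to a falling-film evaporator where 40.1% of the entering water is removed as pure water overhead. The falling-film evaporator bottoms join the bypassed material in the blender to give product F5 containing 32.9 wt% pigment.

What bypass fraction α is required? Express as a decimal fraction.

All 1950×0.294 = 573.3 g/s of pigment reaches F5, so F5 = 573.3/0.329 = 1742.6 g/s and vapour = 207.45 g/s.
The evaporator receives (1−α)·1950 of feed at 0.706 water and removes 0.401 of that water:
0.401×0.706×(1−α)×1950 = 207.45
(1−α) = 207.45/552.06 = 0.3758;  α = 0.6242.

0.624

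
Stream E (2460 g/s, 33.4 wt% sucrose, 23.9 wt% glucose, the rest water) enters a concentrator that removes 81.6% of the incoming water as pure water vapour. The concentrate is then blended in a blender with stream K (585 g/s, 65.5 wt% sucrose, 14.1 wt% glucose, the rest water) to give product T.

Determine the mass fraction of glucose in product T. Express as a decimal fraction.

0.306

Vapour removed = 0.816×0.427×2460 = 857.14 g/s; concentrate = 1602.9 g/s.
glucose reaching the mixer = 587.94 (from concentrate) + 585×0.141 = 670.42 g/s.
Product flow = 1602.9 + 585 = 2187.9 g/s; glucose fraction = 0.306.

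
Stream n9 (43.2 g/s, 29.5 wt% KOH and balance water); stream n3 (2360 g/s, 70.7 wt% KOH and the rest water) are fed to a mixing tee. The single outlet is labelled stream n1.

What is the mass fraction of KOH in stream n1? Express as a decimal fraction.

0.700

Total flow out = 43.2 + 2360 = 2403.2 g/s.
KOH in = 43.2×0.295 + 2360×0.707 = 1681.3 g/s.
KOH mass fraction in n1 = 1681.3/2403.2 = 0.700.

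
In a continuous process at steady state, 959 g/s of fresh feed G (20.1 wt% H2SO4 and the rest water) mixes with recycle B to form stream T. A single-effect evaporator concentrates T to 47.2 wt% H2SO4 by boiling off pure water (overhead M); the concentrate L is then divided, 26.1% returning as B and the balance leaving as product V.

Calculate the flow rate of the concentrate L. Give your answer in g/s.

Overall H2SO4 balance (none leaves overhead): H2SO4 in fresh feed = H2SO4 in product, i.e. 959×0.201 = (1−0.261)·L·0.472.
L = 192.76/(0.472×0.739) = 552.62 g/s.

552.6 g/s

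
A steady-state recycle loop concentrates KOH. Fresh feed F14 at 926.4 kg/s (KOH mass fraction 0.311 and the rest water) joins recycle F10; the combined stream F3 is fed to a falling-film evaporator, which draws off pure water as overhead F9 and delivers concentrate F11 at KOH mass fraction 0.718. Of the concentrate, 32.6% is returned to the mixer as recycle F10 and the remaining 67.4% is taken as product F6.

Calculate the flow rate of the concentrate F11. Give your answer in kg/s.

595.4 kg/s

Overall KOH balance (none leaves overhead): KOH in fresh feed = KOH in product, i.e. 926.4×0.311 = (1−0.326)·F11·0.718.
F11 = 288.11/(0.718×0.674) = 595.35 kg/s.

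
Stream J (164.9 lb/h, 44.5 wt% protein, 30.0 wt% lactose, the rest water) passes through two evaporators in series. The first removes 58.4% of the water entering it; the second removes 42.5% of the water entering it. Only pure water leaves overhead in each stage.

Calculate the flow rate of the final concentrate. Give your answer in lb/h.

water in feed = 164.9×0.255 = 42.05 lb/h.
After stage 1: water left = (1−0.584)×42.05 = 17.493; stream total = 140.34 lb/h.
After stage 2: water left = (1−0.425)×17.493 = 10.058; final concentrate = 132.91 lb/h.

132.9 lb/h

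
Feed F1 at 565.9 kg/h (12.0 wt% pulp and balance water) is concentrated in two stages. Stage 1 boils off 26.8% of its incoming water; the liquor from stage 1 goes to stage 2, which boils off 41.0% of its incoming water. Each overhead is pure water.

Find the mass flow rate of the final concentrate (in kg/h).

283 kg/h

water in feed = 565.9×0.880 = 497.99 kg/h.
After stage 1: water left = (1−0.268)×497.99 = 364.53; stream total = 432.44 kg/h.
After stage 2: water left = (1−0.410)×364.53 = 215.07; final concentrate = 282.98 kg/h.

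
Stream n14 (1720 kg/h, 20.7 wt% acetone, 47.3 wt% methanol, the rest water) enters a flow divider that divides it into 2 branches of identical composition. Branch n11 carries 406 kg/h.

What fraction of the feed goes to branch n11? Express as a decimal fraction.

0.236

Fraction to n11 = 406/1720 = 0.2360.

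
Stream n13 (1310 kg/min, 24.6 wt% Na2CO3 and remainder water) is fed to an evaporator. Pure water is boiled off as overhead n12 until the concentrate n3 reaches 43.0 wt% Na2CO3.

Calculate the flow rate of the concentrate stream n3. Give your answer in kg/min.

Na2CO3 is conserved: 1310×0.246 = 322.26 kg/min all reports to the concentrate.
Concentrate = 322.26/(target fraction) = 749.44 kg/min.

749.4 kg/min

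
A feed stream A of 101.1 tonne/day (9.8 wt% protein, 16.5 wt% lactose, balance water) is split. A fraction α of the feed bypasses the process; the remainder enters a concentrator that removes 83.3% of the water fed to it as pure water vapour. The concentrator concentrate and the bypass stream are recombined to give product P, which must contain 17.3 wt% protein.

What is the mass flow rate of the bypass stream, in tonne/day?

29.71 tonne/day

All 101.1×0.098 = 9.9078 tonne/day of protein reaches P, so P = 9.9078/0.173 = 57.271 tonne/day and vapour = 43.829 tonne/day.
The evaporator receives (1−α)·101.1 of feed at 0.737 water and removes 0.833 of that water:
0.833×0.737×(1−α)×101.1 = 43.829
(1−α) = 43.829/62.067 = 0.7062;  α = 0.2938.
Bypass flow = 0.2938×101.1 = 29.707 tonne/day.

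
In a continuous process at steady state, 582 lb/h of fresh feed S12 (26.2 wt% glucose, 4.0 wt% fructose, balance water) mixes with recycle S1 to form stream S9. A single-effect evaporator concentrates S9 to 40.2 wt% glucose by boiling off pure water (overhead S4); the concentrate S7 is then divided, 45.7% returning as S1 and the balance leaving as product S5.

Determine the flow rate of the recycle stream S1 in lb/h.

319.2 lb/h

Overall glucose balance (none leaves overhead): glucose in fresh feed = glucose in product, i.e. 582×0.262 = (1−0.457)·S7·0.402.
S7 = 152.48/(0.402×0.543) = 698.55 lb/h.
Recycle S1 = 0.457×698.55 = 319.24 lb/h.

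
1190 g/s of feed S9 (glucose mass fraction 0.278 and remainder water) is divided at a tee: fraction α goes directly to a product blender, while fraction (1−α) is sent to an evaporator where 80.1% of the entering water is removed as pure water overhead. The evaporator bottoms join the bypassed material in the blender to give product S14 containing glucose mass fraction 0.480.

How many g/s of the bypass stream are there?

324.1 g/s

All 1190×0.278 = 330.82 g/s of glucose reaches S14, so S14 = 330.82/0.480 = 689.21 g/s and vapour = 500.79 g/s.
The evaporator receives (1−α)·1190 of feed at 0.722 water and removes 0.801 of that water:
0.801×0.722×(1−α)×1190 = 500.79
(1−α) = 500.79/688.2 = 0.7277;  α = 0.2723.
Bypass flow = 0.2723×1190 = 324.06 g/s.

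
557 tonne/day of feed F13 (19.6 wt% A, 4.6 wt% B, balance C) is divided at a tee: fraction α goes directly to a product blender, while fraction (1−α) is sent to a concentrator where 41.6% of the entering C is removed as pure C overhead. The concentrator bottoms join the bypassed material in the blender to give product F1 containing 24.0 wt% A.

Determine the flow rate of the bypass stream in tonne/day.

233.2 tonne/day

All 557×0.196 = 109.17 tonne/day of A reaches F1, so F1 = 109.17/0.240 = 454.88 tonne/day and vapour = 102.12 tonne/day.
The evaporator receives (1−α)·557 of feed at 0.758 C and removes 0.416 of that C:
0.416×0.758×(1−α)×557 = 102.12
(1−α) = 102.12/175.64 = 0.5814;  α = 0.4186.
Bypass flow = 0.4186×557 = 233.16 tonne/day.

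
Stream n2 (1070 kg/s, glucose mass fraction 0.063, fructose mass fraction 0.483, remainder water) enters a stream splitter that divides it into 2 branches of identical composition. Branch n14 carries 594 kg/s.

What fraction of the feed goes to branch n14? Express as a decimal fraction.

0.555

Fraction to n14 = 594/1070 = 0.5551.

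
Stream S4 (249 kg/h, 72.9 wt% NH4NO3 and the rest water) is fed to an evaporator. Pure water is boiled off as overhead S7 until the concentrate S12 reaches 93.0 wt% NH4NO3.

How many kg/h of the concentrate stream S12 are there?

NH4NO3 is conserved: 249×0.729 = 181.52 kg/h all reports to the concentrate.
Concentrate = 181.52/(target fraction) = 195.18 kg/h.

195.2 kg/h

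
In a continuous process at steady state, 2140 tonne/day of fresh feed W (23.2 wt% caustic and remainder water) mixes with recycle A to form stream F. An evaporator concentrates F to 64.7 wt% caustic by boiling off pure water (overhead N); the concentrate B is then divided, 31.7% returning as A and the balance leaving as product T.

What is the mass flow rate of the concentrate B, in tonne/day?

Overall caustic balance (none leaves overhead): caustic in fresh feed = caustic in product, i.e. 2140×0.232 = (1−0.317)·B·0.647.
B = 496.48/(0.647×0.683) = 1123.5 tonne/day.

1124 tonne/day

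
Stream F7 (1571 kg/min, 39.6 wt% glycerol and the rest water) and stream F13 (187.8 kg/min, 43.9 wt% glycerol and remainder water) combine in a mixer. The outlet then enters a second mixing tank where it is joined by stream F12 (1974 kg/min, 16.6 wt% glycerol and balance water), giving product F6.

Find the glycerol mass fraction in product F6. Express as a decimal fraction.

0.277

Overall, product flow = 3732.8 kg/min.
glycerol in = 1571×0.396 + 187.8×0.439 + 1974×0.166 = 1032.2 kg/min.
glycerol fraction in F6 = 0.277.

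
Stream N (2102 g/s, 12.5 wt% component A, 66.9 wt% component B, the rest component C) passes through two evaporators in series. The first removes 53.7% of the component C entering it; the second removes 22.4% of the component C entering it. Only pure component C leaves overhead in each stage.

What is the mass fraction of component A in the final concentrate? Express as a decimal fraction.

component C in feed = 2102×0.206 = 433.01 g/s.
After stage 1: component C left = (1−0.537)×433.01 = 200.48; stream total = 1869.5 g/s.
After stage 2: component C left = (1−0.224)×200.48 = 155.58; final concentrate = 1824.6 g/s.
component A fraction = 262.75/1824.6 = 0.144.

0.144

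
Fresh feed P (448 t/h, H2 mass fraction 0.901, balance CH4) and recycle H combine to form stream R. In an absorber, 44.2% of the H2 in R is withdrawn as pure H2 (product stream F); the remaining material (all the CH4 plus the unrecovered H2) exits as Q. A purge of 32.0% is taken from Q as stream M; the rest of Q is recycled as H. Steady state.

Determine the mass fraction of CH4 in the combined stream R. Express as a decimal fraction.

CH4 enters only via P and leaves only via the purge: 448×0.099 = 0.320×(CH4 in Q), and the absorber passes all CH4, so CH4 in R = CH4 in Q = 138.6 t/h.
H2 in R: m_A = 448×0.901 + (1−0.320)·(1−0.442)·m_A, so m_A = 403.65/0.6206 = 650.46 t/h.
R = 650.46 + 138.6 = 789.06 t/h.
CH4 fraction in R = 138.6/789.06 = 0.176.

0.176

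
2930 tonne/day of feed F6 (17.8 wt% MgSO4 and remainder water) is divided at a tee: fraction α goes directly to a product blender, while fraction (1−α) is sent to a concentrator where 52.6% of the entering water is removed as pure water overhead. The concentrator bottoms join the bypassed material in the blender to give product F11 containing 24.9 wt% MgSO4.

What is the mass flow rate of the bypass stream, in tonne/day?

All 2930×0.178 = 521.54 tonne/day of MgSO4 reaches F11, so F11 = 521.54/0.249 = 2094.5 tonne/day and vapour = 835.46 tonne/day.
The evaporator receives (1−α)·2930 of feed at 0.822 water and removes 0.526 of that water:
0.526×0.822×(1−α)×2930 = 835.46
(1−α) = 835.46/1266.8 = 0.6595;  α = 0.3405.
Bypass flow = 0.3405×2930 = 997.72 tonne/day.

997.7 tonne/day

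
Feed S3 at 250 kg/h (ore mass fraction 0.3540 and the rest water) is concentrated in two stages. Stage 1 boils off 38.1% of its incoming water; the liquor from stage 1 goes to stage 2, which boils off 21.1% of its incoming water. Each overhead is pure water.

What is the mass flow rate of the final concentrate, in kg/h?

167.4 kg/h

water in feed = 250×0.646 = 161.5 kg/h.
After stage 1: water left = (1−0.381)×161.5 = 99.969; stream total = 188.47 kg/h.
After stage 2: water left = (1−0.211)×99.969 = 78.875; final concentrate = 167.38 kg/h.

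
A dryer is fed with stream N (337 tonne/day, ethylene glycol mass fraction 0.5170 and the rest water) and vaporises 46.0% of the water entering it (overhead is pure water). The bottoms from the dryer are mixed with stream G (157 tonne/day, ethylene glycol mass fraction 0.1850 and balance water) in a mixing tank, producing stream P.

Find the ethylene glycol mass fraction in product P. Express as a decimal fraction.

Vapour removed = 0.460×0.483×337 = 74.875 tonne/day; concentrate = 262.13 tonne/day.
ethylene glycol reaching the mixer = 174.23 (from concentrate) + 157×0.185 = 203.27 tonne/day.
Product flow = 262.13 + 157 = 419.13 tonne/day; ethylene glycol fraction = 0.4850.

0.4850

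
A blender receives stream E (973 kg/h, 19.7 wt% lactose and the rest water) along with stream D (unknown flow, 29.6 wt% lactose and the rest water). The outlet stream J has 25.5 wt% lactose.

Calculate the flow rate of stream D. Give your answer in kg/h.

1376 kg/h

Let D be the unknown flow. Total out = 973 + D.
lactose balance: 191.68 + 0.296·D = 0.255·(973 + D)
(0.296 − 0.255)·D = 0.255×973 − 191.68 = 56.434
D = 56.434 / 0.041 = 1376.4 kg/h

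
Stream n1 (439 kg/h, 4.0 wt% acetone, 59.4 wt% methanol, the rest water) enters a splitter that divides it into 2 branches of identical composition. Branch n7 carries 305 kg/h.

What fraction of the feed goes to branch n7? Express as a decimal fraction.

Fraction to n7 = 305/439 = 0.6948.

0.695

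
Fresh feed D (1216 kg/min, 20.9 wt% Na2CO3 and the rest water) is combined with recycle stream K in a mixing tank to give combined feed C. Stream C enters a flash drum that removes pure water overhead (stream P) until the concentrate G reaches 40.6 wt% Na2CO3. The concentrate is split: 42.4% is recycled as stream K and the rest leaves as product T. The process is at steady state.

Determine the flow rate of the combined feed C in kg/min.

Overall Na2CO3 balance (none leaves overhead): Na2CO3 in fresh feed = Na2CO3 in product, i.e. 1216×0.209 = (1−0.424)·G·0.406.
G = 254.14/(0.406×0.576) = 1086.8 kg/min.
Recycle K = 0.424×1086.8 = 460.78 kg/min.
Combined feed C = 1216 + 460.78 = 1676.8 kg/min.

1677 kg/min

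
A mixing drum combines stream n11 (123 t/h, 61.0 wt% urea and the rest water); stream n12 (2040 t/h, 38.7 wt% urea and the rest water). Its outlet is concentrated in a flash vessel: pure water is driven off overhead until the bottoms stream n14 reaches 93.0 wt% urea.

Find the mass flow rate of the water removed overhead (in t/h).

1233 t/h

urea entering = 123×0.610 + 2040×0.387 = 864.51 t/h.
All urea reports to n14, so n14 = 864.51/0.930 = 929.58 t/h.
Total feed = 2163 t/h; overhead = 2163 − 929.58 = 1233.4 t/h.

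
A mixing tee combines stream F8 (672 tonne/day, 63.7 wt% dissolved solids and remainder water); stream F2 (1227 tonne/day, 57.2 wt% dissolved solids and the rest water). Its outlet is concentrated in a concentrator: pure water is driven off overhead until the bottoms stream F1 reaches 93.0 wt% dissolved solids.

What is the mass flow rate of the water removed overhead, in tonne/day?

684 tonne/day

dissolved solids entering = 672×0.637 + 1227×0.572 = 1129.9 tonne/day.
All dissolved solids reports to F1, so F1 = 1129.9/0.930 = 1215 tonne/day.
Total feed = 1899 tonne/day; overhead = 1899 − 1215 = 684.05 tonne/day.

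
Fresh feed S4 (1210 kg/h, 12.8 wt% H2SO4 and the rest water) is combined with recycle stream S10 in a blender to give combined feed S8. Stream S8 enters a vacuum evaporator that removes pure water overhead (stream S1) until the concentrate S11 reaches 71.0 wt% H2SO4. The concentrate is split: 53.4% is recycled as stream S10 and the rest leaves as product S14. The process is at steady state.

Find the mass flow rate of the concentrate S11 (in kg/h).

468.1 kg/h

Overall H2SO4 balance (none leaves overhead): H2SO4 in fresh feed = H2SO4 in product, i.e. 1210×0.128 = (1−0.534)·S11·0.710.
S11 = 154.88/(0.710×0.466) = 468.11 kg/h.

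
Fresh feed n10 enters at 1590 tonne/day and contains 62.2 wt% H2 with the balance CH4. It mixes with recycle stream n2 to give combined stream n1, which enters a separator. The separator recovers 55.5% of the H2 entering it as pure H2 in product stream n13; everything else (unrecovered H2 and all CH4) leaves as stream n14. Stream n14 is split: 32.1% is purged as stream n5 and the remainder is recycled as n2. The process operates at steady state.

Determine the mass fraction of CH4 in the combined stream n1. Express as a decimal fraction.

CH4 enters only via n10 and leaves only via the purge: 1590×0.378 = 0.321×(CH4 in n14), and the separator passes all CH4, so CH4 in n1 = CH4 in n14 = 1872.3 tonne/day.
H2 in n1: m_A = 1590×0.622 + (1−0.321)·(1−0.555)·m_A, so m_A = 988.98/0.6978 = 1417.2 tonne/day.
n1 = 1417.2 + 1872.3 = 3289.5 tonne/day.
CH4 fraction in n1 = 1872.3/3289.5 = 0.5692.

0.5692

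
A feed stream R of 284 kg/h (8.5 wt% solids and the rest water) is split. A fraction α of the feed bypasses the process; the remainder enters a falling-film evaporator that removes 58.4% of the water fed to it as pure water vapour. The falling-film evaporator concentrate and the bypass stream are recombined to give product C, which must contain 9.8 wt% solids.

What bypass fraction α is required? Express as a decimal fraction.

0.752

All 284×0.085 = 24.14 kg/h of solids reaches C, so C = 24.14/0.098 = 246.33 kg/h and vapour = 37.673 kg/h.
The evaporator receives (1−α)·284 of feed at 0.915 water and removes 0.584 of that water:
0.584×0.915×(1−α)×284 = 37.673
(1−α) = 37.673/151.76 = 0.2482;  α = 0.7518.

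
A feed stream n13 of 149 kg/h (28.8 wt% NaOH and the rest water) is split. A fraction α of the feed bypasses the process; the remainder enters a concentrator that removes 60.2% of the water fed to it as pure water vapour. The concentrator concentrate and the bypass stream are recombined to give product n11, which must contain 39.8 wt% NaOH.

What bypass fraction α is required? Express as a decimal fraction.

All 149×0.288 = 42.912 kg/h of NaOH reaches n11, so n11 = 42.912/0.398 = 107.82 kg/h and vapour = 41.181 kg/h.
The evaporator receives (1−α)·149 of feed at 0.712 water and removes 0.602 of that water:
0.602×0.712×(1−α)×149 = 41.181
(1−α) = 41.181/63.865 = 0.6448;  α = 0.3552.

0.355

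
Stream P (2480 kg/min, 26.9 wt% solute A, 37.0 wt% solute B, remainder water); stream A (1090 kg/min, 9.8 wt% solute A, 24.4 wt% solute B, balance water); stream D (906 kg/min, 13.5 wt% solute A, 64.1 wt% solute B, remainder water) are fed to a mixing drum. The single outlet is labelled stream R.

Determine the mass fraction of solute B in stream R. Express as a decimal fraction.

Total flow out = 2480 + 1090 + 906 = 4476 kg/min.
solute B in = 2480×0.370 + 1090×0.244 + 906×0.641 = 1764.3 kg/min.
solute B mass fraction in R = 1764.3/4476 = 0.394.

0.394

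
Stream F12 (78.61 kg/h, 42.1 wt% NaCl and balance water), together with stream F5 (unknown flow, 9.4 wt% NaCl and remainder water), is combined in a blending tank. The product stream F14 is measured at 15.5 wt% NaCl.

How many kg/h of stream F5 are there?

342.8 kg/h

Let F5 be the unknown flow. Total out = 78.61 + F5.
NaCl balance: 33.095 + 0.094·F5 = 0.155·(78.61 + F5)
(0.094 − 0.155)·F5 = 0.155×78.61 − 33.095 = -20.91
F5 = -20.91 / -0.061 = 342.79 kg/h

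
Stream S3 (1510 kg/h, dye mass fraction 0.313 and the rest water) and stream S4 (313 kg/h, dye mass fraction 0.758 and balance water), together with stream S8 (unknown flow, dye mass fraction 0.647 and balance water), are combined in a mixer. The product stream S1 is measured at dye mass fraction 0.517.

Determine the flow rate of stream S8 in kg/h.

1789 kg/h

Let S8 be the unknown flow. Total out = 1823 + S8.
dye balance: 709.88 + 0.647·S8 = 0.517·(1823 + S8)
(0.647 − 0.517)·S8 = 0.517×1823 − 709.88 = 232.61
S8 = 232.61 / 0.130 = 1789.3 kg/h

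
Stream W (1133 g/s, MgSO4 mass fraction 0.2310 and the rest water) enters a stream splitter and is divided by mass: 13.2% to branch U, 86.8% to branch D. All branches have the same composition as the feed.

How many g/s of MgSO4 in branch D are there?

227.2 g/s

Branch D total = 0.868×1133 = 983.44 g/s.
MgSO4 in D = 0.231×983.44 = 227.18 g/s.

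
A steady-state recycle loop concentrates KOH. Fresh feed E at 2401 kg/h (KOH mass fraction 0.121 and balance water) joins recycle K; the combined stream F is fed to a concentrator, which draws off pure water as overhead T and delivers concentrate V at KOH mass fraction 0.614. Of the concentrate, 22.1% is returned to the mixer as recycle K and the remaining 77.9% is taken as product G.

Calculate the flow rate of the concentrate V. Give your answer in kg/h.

Overall KOH balance (none leaves overhead): KOH in fresh feed = KOH in product, i.e. 2401×0.121 = (1−0.221)·V·0.614.
V = 290.52/(0.614×0.779) = 607.4 kg/h.

607.4 kg/h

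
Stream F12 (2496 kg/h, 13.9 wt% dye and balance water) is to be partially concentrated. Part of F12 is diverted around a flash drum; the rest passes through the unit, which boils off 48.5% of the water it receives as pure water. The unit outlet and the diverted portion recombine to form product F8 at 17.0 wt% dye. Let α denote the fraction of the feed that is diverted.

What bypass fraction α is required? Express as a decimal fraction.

0.563

All 2496×0.139 = 346.94 kg/h of dye reaches F8, so F8 = 346.94/0.170 = 2040.8 kg/h and vapour = 455.15 kg/h.
The evaporator receives (1−α)·2496 of feed at 0.861 water and removes 0.485 of that water:
0.485×0.861×(1−α)×2496 = 455.15
(1−α) = 455.15/1042.3 = 0.4367;  α = 0.5633.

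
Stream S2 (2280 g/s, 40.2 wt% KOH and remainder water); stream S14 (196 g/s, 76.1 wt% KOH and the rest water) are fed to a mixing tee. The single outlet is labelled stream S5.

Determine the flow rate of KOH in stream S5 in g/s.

KOH out = KOH in = 2280×0.402 + 196×0.761 = 1065.7 g/s.

1066 g/s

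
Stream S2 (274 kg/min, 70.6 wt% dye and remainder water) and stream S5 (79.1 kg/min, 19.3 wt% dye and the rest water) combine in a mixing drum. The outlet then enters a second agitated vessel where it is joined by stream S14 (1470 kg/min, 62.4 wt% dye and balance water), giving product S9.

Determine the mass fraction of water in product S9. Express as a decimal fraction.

0.382

Overall, product flow = 1823.1 kg/min.
water in = 274×0.294 + 79.1×0.807 + 1470×0.376 = 697.11 kg/min.
water fraction in S9 = 0.382.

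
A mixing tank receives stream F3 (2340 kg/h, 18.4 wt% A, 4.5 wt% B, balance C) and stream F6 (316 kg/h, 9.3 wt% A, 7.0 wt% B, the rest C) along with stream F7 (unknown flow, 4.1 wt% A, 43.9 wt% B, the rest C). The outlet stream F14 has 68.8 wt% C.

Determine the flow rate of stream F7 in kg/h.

Let F7 be the unknown flow. Total out = 2656 + F7.
C balance: 2068.6 + 0.520·F7 = 0.688·(2656 + F7)
(0.520 − 0.688)·F7 = 0.688×2656 − 2068.6 = -241.3
F7 = -241.3 / -0.168 = 1436.3 kg/h

1436 kg/h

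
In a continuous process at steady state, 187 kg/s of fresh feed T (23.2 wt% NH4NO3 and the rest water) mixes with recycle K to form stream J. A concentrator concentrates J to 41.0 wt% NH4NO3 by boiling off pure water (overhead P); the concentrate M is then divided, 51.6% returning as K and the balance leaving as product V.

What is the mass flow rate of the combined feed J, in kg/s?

299.8 kg/s

Overall NH4NO3 balance (none leaves overhead): NH4NO3 in fresh feed = NH4NO3 in product, i.e. 187×0.232 = (1−0.516)·M·0.410.
M = 43.384/(0.410×0.484) = 218.63 kg/s.
Recycle K = 0.516×218.63 = 112.81 kg/s.
Combined feed J = 187 + 112.81 = 299.81 kg/s.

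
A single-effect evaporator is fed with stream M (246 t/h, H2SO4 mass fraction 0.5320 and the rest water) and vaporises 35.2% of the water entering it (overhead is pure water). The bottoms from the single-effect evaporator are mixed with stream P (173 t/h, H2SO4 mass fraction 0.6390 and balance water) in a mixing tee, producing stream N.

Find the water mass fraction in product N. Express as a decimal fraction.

Vapour removed = 0.352×0.468×246 = 40.525 t/h; concentrate = 205.47 t/h.
water reaching the mixer = 74.603 (from concentrate) + 173×0.361 = 137.06 t/h.
Product flow = 205.47 + 173 = 378.47 t/h; water fraction = 0.3621.

0.3621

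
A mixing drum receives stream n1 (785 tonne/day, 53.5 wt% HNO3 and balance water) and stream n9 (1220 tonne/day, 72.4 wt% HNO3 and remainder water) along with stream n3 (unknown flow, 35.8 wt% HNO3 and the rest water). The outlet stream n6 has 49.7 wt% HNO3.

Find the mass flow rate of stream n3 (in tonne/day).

Let n3 be the unknown flow. Total out = 2005 + n3.
HNO3 balance: 1303.3 + 0.358·n3 = 0.497·(2005 + n3)
(0.358 − 0.497)·n3 = 0.497×2005 − 1303.3 = -306.77
n3 = -306.77 / -0.139 = 2207 tonne/day

2207 tonne/day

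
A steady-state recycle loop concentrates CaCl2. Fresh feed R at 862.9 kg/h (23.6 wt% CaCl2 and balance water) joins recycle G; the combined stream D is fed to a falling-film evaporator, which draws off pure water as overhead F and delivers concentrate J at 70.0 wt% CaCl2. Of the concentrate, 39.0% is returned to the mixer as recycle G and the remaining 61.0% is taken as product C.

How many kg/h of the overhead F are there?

572 kg/h

Overall CaCl2 balance (none leaves overhead): CaCl2 in fresh feed = CaCl2 in product, i.e. 862.9×0.236 = (1−0.390)·J·0.700.
J = 203.64/(0.700×0.610) = 476.92 kg/h.
Recycle G = 0.390×476.92 = 186 kg/h.
Combined feed D = 862.9 + 186 = 1048.9 kg/h.
Overhead F = D − J = 1048.9 − 476.92 = 571.98 kg/h.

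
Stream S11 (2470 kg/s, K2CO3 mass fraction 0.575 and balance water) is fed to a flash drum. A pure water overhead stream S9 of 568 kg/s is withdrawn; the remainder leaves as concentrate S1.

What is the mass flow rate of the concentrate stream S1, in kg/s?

Concentrate = 2470 − 568 = 1902 kg/s.

1902 kg/s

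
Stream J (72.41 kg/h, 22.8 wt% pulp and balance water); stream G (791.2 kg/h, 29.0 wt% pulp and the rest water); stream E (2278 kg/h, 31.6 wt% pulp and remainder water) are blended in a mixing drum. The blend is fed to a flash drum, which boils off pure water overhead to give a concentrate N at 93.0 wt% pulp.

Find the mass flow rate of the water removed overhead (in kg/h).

2103 kg/h

pulp entering = 72.41×0.228 + 791.2×0.290 + 2278×0.316 = 965.81 kg/h.
All pulp reports to N, so N = 965.81/0.930 = 1038.5 kg/h.
Total feed = 3141.6 kg/h; overhead = 3141.6 − 1038.5 = 2103.1 kg/h.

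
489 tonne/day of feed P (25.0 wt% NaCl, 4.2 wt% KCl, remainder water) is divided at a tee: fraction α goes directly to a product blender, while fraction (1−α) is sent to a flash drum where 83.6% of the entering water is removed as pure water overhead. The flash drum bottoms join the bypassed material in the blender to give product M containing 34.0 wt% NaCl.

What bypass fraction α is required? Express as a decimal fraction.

All 489×0.250 = 122.25 tonne/day of NaCl reaches M, so M = 122.25/0.340 = 359.56 tonne/day and vapour = 129.44 tonne/day.
The evaporator receives (1−α)·489 of feed at 0.708 water and removes 0.836 of that water:
0.836×0.708×(1−α)×489 = 129.44
(1−α) = 129.44/289.43 = 0.4472;  α = 0.5528.

0.553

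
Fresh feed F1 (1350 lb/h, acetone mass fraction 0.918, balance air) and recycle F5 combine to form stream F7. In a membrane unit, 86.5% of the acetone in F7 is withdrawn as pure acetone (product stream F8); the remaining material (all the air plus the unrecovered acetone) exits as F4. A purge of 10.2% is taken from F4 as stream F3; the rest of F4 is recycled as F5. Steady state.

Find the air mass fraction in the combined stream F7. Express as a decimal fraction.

air enters only via F1 and leaves only via the purge: 1350×0.082 = 0.102×(air in F4), and the membrane unit passes all air, so air in F7 = air in F4 = 1085.3 lb/h.
acetone in F7: m_A = 1350×0.918 + (1−0.102)·(1−0.865)·m_A, so m_A = 1239.3/0.8788 = 1410.3 lb/h.
F7 = 1410.3 + 1085.3 = 2495.6 lb/h.
air fraction in F7 = 1085.3/2495.6 = 0.435.

0.435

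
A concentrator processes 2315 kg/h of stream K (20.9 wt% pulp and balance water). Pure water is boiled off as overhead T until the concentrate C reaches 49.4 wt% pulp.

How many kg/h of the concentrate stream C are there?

pulp is conserved: 2315×0.209 = 483.83 kg/h all reports to the concentrate.
Concentrate = 483.83/(target fraction) = 979.42 kg/h.

979.4 kg/h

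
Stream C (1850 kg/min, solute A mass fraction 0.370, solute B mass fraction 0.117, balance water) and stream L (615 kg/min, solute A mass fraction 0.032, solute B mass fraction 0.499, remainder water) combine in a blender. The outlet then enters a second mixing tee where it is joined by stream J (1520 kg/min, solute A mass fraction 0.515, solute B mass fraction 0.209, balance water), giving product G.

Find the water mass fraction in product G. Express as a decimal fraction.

Overall, product flow = 3985 kg/min.
water in = 1850×0.513 + 615×0.469 + 1520×0.276 = 1657 kg/min.
water fraction in G = 0.416.

0.416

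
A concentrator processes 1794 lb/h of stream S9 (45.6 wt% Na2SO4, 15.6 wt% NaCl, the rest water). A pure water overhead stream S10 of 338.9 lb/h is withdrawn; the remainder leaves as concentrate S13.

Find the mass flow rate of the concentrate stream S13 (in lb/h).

1455 lb/h

Concentrate = 1794 − 338.9 = 1455.1 lb/h.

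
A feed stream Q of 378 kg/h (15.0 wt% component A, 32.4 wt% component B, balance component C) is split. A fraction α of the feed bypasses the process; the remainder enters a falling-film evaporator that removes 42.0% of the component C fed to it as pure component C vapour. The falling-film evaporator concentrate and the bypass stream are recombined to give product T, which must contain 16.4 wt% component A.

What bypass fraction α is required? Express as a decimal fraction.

All 378×0.150 = 56.7 kg/h of component A reaches T, so T = 56.7/0.164 = 345.73 kg/h and vapour = 32.268 kg/h.
The evaporator receives (1−α)·378 of feed at 0.526 component C and removes 0.420 of that component C:
0.420×0.526×(1−α)×378 = 32.268
(1−α) = 32.268/83.508 = 0.3864;  α = 0.6136.

0.614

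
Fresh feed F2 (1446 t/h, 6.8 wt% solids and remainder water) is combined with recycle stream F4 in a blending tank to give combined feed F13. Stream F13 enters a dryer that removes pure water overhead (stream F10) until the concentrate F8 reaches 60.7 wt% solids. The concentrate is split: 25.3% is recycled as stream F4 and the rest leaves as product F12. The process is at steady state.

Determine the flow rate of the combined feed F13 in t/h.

1501 t/h

Overall solids balance (none leaves overhead): solids in fresh feed = solids in product, i.e. 1446×0.068 = (1−0.253)·F8·0.607.
F8 = 98.328/(0.607×0.747) = 216.85 t/h.
Recycle F4 = 0.253×216.85 = 54.864 t/h.
Combined feed F13 = 1446 + 54.864 = 1500.9 t/h.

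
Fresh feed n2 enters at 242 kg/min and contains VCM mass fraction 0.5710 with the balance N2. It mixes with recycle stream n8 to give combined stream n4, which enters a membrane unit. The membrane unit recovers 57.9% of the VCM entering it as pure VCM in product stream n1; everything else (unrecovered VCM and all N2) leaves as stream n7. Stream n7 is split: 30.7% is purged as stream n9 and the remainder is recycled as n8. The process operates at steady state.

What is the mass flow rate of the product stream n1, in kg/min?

VCM in n4: m_A = 242×0.571 + (1−0.307)·(1−0.579)·m_A, so m_A = 138.18/0.7082 = 195.1 kg/min.
Product n1 = 0.579×195.1 = 112.97 kg/min.

113 kg/min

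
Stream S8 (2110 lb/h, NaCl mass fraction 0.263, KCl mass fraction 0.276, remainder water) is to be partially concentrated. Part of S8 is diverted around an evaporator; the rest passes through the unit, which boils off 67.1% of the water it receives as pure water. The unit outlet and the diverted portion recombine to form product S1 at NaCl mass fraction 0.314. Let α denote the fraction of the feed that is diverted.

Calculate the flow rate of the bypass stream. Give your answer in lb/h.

1002 lb/h

All 2110×0.263 = 554.93 lb/h of NaCl reaches S1, so S1 = 554.93/0.314 = 1767.3 lb/h and vapour = 342.71 lb/h.
The evaporator receives (1−α)·2110 of feed at 0.461 water and removes 0.671 of that water:
0.671×0.461×(1−α)×2110 = 342.71
(1−α) = 342.71/652.69 = 0.5251;  α = 0.4749.
Bypass flow = 0.4749×2110 = 1002.1 lb/h.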